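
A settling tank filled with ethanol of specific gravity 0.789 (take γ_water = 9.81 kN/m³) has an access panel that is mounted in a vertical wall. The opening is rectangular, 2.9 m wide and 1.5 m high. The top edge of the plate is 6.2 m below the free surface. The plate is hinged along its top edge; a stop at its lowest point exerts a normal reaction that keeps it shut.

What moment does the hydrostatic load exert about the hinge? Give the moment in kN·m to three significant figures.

M ≈ 182 kN·m

γ = 0.789 × 9.81 = 7.74009 kN/m³.
The centroid lies 1.5/2 = 0.75 m below the top edge, so the centroid depth is h_c = 6.2 + 0.75 = 6.95 m.
A = 2.9 × 1.5 = 4.35 m².
Resultant F = γ·h_c·A = 7.74009 × 6.95 × 4.35 = 234.002 kN.
I_c = b·h³/12 = 2.9 × 1.5³/12 = 0.815625 m⁴.
Centre of pressure: y_p = y_c + I_c/(y_c·A) = 6.95 + 0.815625/(6.95 × 4.35) = 6.95 + 0.0269784 = 6.97698 m along the plane.
The resultant acts 0.75 + 0.0269784 = 0.776978 m (along the plate) below the hinge at the top edge, so the moment about the hinge is M = F × 0.776978 = 234.002 × 0.776978 = 181.814 kN·m.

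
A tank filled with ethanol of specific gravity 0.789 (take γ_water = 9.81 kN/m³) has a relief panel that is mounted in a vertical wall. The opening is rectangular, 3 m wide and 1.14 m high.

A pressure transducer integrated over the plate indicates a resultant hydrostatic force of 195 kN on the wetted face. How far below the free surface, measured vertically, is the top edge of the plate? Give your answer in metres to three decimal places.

γ = 0.789 × 9.81 = 7.74009 kN/m³.
A = 3 × 1.14 = 3.42 m².
From F = γ·h_c·A, the centroid depth is h_c = 195/(7.74009 × 3.42) = 7.36652 m.
The centroid lies 1.14/2 = 0.57 m below the top edge, so the top edge sits at h_top = 7.36652 − 0.57 = 6.79652 m below the surface.

d_top ≈ 6.797 m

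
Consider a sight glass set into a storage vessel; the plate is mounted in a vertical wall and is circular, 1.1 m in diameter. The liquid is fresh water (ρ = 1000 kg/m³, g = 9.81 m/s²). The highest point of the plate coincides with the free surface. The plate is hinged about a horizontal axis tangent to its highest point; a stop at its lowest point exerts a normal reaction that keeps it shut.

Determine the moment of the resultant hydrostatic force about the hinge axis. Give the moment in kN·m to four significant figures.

M ≈ 3.525 kN·m

γ = ρg = 1000 × 9.81 = 9810 N/m³ = 9.81 kN/m³.
The centroid is at the centre, 0.55 m below the top of the plate, so the centroid depth is h_c = 0.55 m.
A = π(0.55)² = 0.950332 m².
Resultant F = γ·h_c·A = 9.81 × 0.55 × 0.950332 = 5.12752 kN.
I_c = πr⁴/4 = π × 0.55⁴/4 = 0.0718688 m⁴.
Centre of pressure: y_p = y_c + I_c/(y_c·A) = 0.55 + 0.0718688/(0.55 × 0.950332) = 0.55 + 0.1375 = 0.6875 m along the plane.
The resultant acts 0.55 + 0.1375 = 0.6875 m (along the plate) below the hinge at the top edge, so the moment about the hinge is M = F × 0.6875 = 5.12752 × 0.6875 = 3.52517 kN·m.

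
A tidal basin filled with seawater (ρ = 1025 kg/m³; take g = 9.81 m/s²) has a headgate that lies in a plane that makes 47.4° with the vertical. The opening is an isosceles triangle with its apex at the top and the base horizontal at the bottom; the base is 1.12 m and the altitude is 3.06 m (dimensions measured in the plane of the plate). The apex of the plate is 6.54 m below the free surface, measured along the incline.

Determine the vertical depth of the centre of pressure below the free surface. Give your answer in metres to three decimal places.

h_p = 5.849 m

γ = ρg = 1025 × 9.81 / 1000 = 10.05525 kN/m³.
The plate makes 47.4° with the vertical, i.e. θ = 90° − 47.4° = 42.6° to the horizontal. Measuring y along the incline from the free-surface line, vertical depth h = y·sinθ with sinθ = 0.676876.
With the apex up, the centroid sits 2h/3 = 2 × 3.06/3 = 2.04 m below the apex, so y_c = 6.54 + 2.04 = 8.58 m and h_c = 8.58 × 0.676876 = 5.8076 m.
A = ½ × 1.12 × 3.06 = 1.7136 m².
Resultant F = γ·h_c·A = 10.05525 × 5.8076 × 1.7136 = 100.069 kN.
I_c = b·h³/36 = 1.12 × 3.06³/36 = 0.891415 m⁴.
Centre of pressure: y_p = y_c + I_c/(y_c·A) = 8.58 + 0.891415/(8.58 × 1.7136) = 8.58 + 0.0606294 = 8.64063 m along the plane.
Vertically, h_p = y_p·sinθ = 8.64063 × 0.676876 = 5.84864 m.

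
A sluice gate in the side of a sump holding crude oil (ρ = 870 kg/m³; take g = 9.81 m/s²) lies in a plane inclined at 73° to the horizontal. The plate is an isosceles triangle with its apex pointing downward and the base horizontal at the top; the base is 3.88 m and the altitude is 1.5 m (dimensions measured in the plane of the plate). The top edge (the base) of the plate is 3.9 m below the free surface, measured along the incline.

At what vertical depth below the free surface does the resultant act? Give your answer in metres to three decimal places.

γ = ρg = 870 × 9.81 / 1000 = 8.5347 kN/m³.
Let θ = 73° be the plate's angle to the horizontal; measure y along the incline from where the plane meets the free surface. Vertical depth h = y·sinθ with sinθ = 0.956305.
With the apex down, the centroid sits h/3 = 1.5/3 = 0.5 m below the base (the top edge), so y_c = 3.9 + 0.5 = 4.4 m and h_c = 4.4 × 0.956305 = 4.20774 m.
A = ½ × 3.88 × 1.5 = 2.91 m².
Resultant F = γ·h_c·A = 8.5347 × 4.20774 × 2.91 = 104.503 kN.
I_c = b·h³/36 = 3.88 × 1.5³/36 = 0.36375 m⁴.
Centre of pressure: y_p = y_c + I_c/(y_c·A) = 4.4 + 0.36375/(4.4 × 2.91) = 4.4 + 0.0284091 = 4.42841 m along the plane.
Vertically, h_p = y_p·sinθ = 4.42841 × 0.956305 = 4.23491 m.

h_p = 4.235 m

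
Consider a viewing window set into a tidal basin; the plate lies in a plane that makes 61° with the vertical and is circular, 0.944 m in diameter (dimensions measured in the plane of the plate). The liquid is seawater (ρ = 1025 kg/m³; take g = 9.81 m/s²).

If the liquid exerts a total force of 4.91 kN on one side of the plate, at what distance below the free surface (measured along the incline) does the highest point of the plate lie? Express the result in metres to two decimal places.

y_top ≈ 0.97 m

γ = ρg = 1025 × 9.81 / 1000 = 10.05525 kN/m³.
A = π(0.472)² = 0.699897 m².
From F = γ·h_c·A, the centroid depth is h_c = 4.91/(10.05525 × 0.699897) = 0.697677 m.
The plate makes 61° with the vertical, i.e. θ = 90° − 61° = 29° to the horizontal. Measuring y along the incline from the free-surface line, vertical depth h = y·sinθ with sinθ = 0.484810.
Along the incline, y_c = h_c/sinθ = 0.697677/0.484810 = 1.43907 m.
The centroid is at the centre, 0.472 m below the top of the plate, so the highest point sits at y_top = 1.43907 − 0.472 = 0.96707 m along the incline.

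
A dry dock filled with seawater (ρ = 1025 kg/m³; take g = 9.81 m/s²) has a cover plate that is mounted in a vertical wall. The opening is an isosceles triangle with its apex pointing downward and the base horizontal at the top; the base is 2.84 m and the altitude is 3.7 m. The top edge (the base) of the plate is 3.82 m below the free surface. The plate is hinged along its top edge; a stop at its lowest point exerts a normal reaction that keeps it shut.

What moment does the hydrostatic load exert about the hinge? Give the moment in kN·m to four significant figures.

γ = ρg = 1025 × 9.81 / 1000 = 10.05525 kN/m³.
With the apex down, the centroid sits h/3 = 3.7/3 = 1.23333 m below the base (the top edge), so the centroid depth is h_c = 3.82 + 1.23333 = 5.05333 m.
A = ½ × 2.84 × 3.7 = 5.254 m².
Resultant F = γ·h_c·A = 10.05525 × 5.05333 × 5.254 = 266.969 kN.
I_c = b·h³/36 = 2.84 × 3.7³/36 = 3.99596 m⁴.
Centre of pressure: y_p = y_c + I_c/(y_c·A) = 5.05333 + 3.99596/(5.05333 × 5.254) = 5.05333 + 0.150506 = 5.20384 m along the plane.
The resultant acts 1.23333 + 0.150506 = 1.38384 m (along the plate) below the hinge at the top edge, so the moment about the hinge is M = F × 1.38384 = 266.969 × 1.38384 = 369.442 kN·m.

M ≈ 369.4 kN·m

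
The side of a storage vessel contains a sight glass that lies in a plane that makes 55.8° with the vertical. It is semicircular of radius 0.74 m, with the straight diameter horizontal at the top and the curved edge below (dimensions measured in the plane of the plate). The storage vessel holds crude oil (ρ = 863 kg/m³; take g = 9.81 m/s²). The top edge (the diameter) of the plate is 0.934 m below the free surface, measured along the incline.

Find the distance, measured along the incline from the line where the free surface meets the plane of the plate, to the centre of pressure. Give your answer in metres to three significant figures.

γ = ρg = 863 × 9.81 / 1000 = 8.46603 kN/m³.
The plate makes 55.8° with the vertical, i.e. θ = 90° − 55.8° = 34.2° to the horizontal. Measuring y along the incline from the free-surface line, vertical depth h = y·sinθ with sinθ = 0.562083.
The centroid of a semicircle lies 4r/(3π) = 0.314066 m from the diameter, here below the top edge, so y_c = 0.934 + 0.314066 = 1.24807 m and h_c = 1.24807 × 0.562083 = 0.701519 m.
A = πr²/2 = π × 0.74²/2 = 0.860168 m².
Resultant F = γ·h_c·A = 8.46603 × 0.701519 × 0.860168 = 5.10861 kN.
I_c = (π/8 − 8/(9π))·r⁴ = 0.109757 × 0.74⁴ = 0.0329124 m⁴.
Centre of pressure: y_p = y_c + I_c/(y_c·A) = 1.24807 + 0.0329124/(1.24807 × 0.860168) = 1.24807 + 0.0306575 = 1.27873 m along the plane.

y_p = 1.28 m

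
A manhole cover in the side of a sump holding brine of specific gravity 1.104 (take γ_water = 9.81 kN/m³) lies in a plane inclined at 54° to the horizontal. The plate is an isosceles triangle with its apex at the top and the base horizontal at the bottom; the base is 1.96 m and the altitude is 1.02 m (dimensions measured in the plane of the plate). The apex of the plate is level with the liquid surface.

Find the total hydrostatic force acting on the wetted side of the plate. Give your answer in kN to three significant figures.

F ≈ 5.96 kN

γ = 1.104 × 9.81 = 10.83024 kN/m³.
Let θ = 54° be the plate's angle to the horizontal; measure y along the incline from where the plane meets the free surface. Vertical depth h = y·sinθ with sinθ = 0.809017.
With the apex up, the centroid sits 2h/3 = 2 × 1.02/3 = 0.68 m below the apex, so y_c = 0.68 m and h_c = 0.68 × 0.809017 = 0.550132 m.
A = ½ × 1.96 × 1.02 = 0.9996 m².
Resultant F = γ·h_c·A = 10.83024 × 0.550132 × 0.9996 = 5.95568 kN.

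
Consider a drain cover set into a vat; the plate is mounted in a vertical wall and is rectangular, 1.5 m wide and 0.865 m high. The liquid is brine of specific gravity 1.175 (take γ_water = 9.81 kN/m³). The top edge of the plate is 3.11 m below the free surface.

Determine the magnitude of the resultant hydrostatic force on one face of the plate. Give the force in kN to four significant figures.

F ≈ 52.98 kN

γ = 1.175 × 9.81 = 11.52675 kN/m³.
The centroid lies 0.865/2 = 0.4325 m below the top edge, so the centroid depth is h_c = 3.11 + 0.4325 = 3.5425 m.
A = 1.5 × 0.865 = 1.2975 m².
Resultant F = γ·h_c·A = 11.52675 × 3.5425 × 1.2975 = 52.9815 kN.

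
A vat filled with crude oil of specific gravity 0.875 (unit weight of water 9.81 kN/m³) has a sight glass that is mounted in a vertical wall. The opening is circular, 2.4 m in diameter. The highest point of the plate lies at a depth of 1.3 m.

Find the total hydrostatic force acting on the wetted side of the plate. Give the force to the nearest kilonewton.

F ≈ 97 kN

γ = 0.875 × 9.81 = 8.58375 kN/m³.
The centroid is at the centre, 1.2 m below the top of the plate, so the centroid depth is h_c = 1.3 + 1.2 = 2.5 m.
A = π(1.2)² = 4.52389 m².
Resultant F = γ·h_c·A = 8.58375 × 2.5 × 4.52389 = 97.0799 kN.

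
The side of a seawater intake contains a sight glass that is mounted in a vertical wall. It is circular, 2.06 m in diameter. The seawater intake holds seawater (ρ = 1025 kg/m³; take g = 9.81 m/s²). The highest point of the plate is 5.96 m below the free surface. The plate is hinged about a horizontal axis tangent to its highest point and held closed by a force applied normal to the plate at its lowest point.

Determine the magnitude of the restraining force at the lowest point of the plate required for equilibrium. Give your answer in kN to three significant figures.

P ≈ 121 kN

γ = ρg = 1025 × 9.81 / 1000 = 10.05525 kN/m³.
The centroid is at the centre, 1.03 m below the top of the plate, so the centroid depth is h_c = 5.96 + 1.03 = 6.99 m.
A = π(1.03)² = 3.33292 m².
Resultant F = γ·h_c·A = 10.05525 × 6.99 × 3.33292 = 234.258 kN.
I_c = πr⁴/4 = π × 1.03⁴/4 = 0.883973 m⁴.
Centre of pressure: y_p = y_c + I_c/(y_c·A) = 6.99 + 0.883973/(6.99 × 3.33292) = 6.99 + 0.0379435 = 7.02794 m along the plane.
The resultant acts 1.03 + 0.0379435 = 1.06794 m (along the plate) below the hinge at the top edge, so the moment about the hinge is M = F × 1.06794 = 234.258 × 1.06794 = 250.173 kN·m.
A normal force at the bottom, 2.06 m from the hinge, must supply this moment: P = 250.173/2.06 = 121.443 kN.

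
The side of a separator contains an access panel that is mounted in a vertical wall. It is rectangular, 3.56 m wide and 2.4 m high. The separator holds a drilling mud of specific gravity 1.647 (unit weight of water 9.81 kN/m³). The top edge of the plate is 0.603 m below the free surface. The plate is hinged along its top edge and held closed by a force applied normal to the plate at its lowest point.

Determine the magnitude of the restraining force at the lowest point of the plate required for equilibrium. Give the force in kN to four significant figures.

γ = 1.647 × 9.81 = 16.15707 kN/m³.
The centroid lies 2.4/2 = 1.2 m below the top edge, so the centroid depth is h_c = 0.603 + 1.2 = 1.803 m.
A = 3.56 × 2.4 = 8.544 m².
Resultant F = γ·h_c·A = 16.15707 × 1.803 × 8.544 = 248.897 kN.
I_c = b·h³/12 = 3.56 × 2.4³/12 = 4.10112 m⁴.
Centre of pressure: y_p = y_c + I_c/(y_c·A) = 1.803 + 4.10112/(1.803 × 8.544) = 1.803 + 0.266223 = 2.06922 m along the plane.
The resultant acts 1.2 + 0.266223 = 1.46622 m (along the plate) below the hinge at the top edge, so the moment about the hinge is M = F × 1.46622 = 248.897 × 1.46622 = 364.938 kN·m.
A normal force at the bottom, 2.4 m from the hinge, must supply this moment: P = 364.938/2.4 = 152.058 kN.

P ≈ 152.1 kN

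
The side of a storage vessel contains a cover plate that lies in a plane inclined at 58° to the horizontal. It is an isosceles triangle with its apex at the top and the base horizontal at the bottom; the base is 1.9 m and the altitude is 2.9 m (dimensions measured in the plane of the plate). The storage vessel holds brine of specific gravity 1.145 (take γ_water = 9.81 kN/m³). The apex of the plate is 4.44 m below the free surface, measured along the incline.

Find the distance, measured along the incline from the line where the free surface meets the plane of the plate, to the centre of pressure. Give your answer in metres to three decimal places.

y_p = 6.447 m

γ = 1.145 × 9.81 = 11.23245 kN/m³.
Let θ = 58° be the plate's angle to the horizontal; measure y along the incline from where the plane meets the free surface. Vertical depth h = y·sinθ with sinθ = 0.848048.
With the apex up, the centroid sits 2h/3 = 2 × 2.9/3 = 1.93333 m below the apex, so y_c = 4.44 + 1.93333 = 6.37333 m and h_c = 6.37333 × 0.848048 = 5.40489 m.
A = ½ × 1.9 × 2.9 = 2.755 m².
Resultant F = γ·h_c·A = 11.23245 × 5.40489 × 2.755 = 167.256 kN.
I_c = b·h³/36 = 1.9 × 2.9³/36 = 1.2872 m⁴.
Centre of pressure: y_p = y_c + I_c/(y_c·A) = 6.37333 + 1.2872/(6.37333 × 2.755) = 6.37333 + 0.0733091 = 6.44664 m along the plane.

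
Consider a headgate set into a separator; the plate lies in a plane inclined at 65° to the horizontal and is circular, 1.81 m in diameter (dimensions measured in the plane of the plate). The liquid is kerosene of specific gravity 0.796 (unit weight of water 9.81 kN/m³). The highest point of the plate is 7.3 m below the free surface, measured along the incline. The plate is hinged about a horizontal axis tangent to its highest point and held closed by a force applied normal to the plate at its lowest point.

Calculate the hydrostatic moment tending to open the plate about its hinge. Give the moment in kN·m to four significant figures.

γ = 0.796 × 9.81 = 7.80876 kN/m³.
Let θ = 65° be the plate's angle to the horizontal; measure y along the incline from where the plane meets the free surface. Vertical depth h = y·sinθ with sinθ = 0.906308.
The centroid is at the centre, 0.905 m below the top of the plate, so y_c = 7.3 + 0.905 = 8.205 m and h_c = 8.205 × 0.906308 = 7.43626 m.
A = π(0.905)² = 2.57304 m².
Resultant F = γ·h_c·A = 7.80876 × 7.43626 × 2.57304 = 149.411 kN.
I_c = πr⁴/4 = π × 0.905⁴/4 = 0.526847 m⁴.
Centre of pressure: y_p = y_c + I_c/(y_c·A) = 8.205 + 0.526847/(8.205 × 2.57304) = 8.205 + 0.0249551 = 8.22996 m along the plane.
The resultant acts 0.905 + 0.0249551 = 0.929955 m (along the plate) below the hinge at the top edge, so the moment about the hinge is M = F × 0.929955 = 149.411 × 0.929955 = 138.946 kN·m.

M ≈ 138.9 kN·m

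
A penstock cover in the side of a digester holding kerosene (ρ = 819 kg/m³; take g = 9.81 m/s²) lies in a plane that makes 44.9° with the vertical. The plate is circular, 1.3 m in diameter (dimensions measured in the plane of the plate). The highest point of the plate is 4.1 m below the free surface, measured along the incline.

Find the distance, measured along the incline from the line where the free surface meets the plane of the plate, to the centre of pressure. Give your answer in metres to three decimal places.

y_p = 4.772 m

γ = ρg = 819 × 9.81 / 1000 = 8.03439 kN/m³.
The plate makes 44.9° with the vertical, i.e. θ = 90° − 44.9° = 45.1° to the horizontal. Measuring y along the incline from the free-surface line, vertical depth h = y·sinθ with sinθ = 0.708340.
The centroid is at the centre, 0.65 m below the top of the plate, so y_c = 4.1 + 0.65 = 4.75 m and h_c = 4.75 × 0.708340 = 3.36461 m.
A = π(0.65)² = 1.32732 m².
Resultant F = γ·h_c·A = 8.03439 × 3.36461 × 1.32732 = 35.8809 kN.
I_c = πr⁴/4 = π × 0.65⁴/4 = 0.140198 m⁴.
Centre of pressure: y_p = y_c + I_c/(y_c·A) = 4.75 + 0.140198/(4.75 × 1.32732) = 4.75 + 0.0222368 = 4.77224 m along the plane.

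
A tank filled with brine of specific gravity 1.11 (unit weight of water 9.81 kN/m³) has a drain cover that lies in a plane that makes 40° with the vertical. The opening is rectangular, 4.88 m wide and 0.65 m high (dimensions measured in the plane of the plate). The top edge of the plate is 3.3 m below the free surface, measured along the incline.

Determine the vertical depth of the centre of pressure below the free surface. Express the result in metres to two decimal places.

γ = 1.11 × 9.81 = 10.8891 kN/m³.
The plate makes 40° with the vertical, i.e. θ = 90° − 40° = 50° to the horizontal. Measuring y along the incline from the free-surface line, vertical depth h = y·sinθ with sinθ = 0.766044.
The centroid lies 0.65/2 = 0.325 m below the top edge, so y_c = 3.3 + 0.325 = 3.625 m and h_c = 3.625 × 0.766044 = 2.77691 m.
A = 4.88 × 0.65 = 3.172 m².
Resultant F = γ·h_c·A = 10.8891 × 2.77691 × 3.172 = 95.9151 kN.
I_c = b·h³/12 = 4.88 × 0.65³/12 = 0.111681 m⁴.
Centre of pressure: y_p = y_c + I_c/(y_c·A) = 3.625 + 0.111681/(3.625 × 3.172) = 3.625 + 0.00971266 = 3.63471 m along the plane.
Vertically, h_p = y_p·sinθ = 3.63471 × 0.766044 = 2.78435 m.

h_p = 2.78 m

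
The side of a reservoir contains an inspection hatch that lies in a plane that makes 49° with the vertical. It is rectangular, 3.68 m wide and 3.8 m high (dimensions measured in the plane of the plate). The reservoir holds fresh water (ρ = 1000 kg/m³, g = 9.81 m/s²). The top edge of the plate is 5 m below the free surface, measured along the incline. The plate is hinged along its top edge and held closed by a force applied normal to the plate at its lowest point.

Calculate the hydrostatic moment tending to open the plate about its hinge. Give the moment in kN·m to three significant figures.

M ≈ 1290 kN·m

γ = ρg = 1000 × 9.81 = 9810 N/m³ = 9.81 kN/m³.
The plate makes 49° with the vertical, i.e. θ = 90° − 49° = 41° to the horizontal. Measuring y along the incline from the free-surface line, vertical depth h = y·sinθ with sinθ = 0.656059.
The centroid lies 3.8/2 = 1.9 m below the top edge, so y_c = 5 + 1.9 = 6.9 m and h_c = 6.9 × 0.656059 = 4.52681 m.
A = 3.68 × 3.8 = 13.984 m².
Resultant F = γ·h_c·A = 9.81 × 4.52681 × 13.984 = 621.002 kN.
I_c = b·h³/12 = 3.68 × 3.8³/12 = 16.8274 m⁴.
Centre of pressure: y_p = y_c + I_c/(y_c·A) = 6.9 + 16.8274/(6.9 × 13.984) = 6.9 + 0.174396 = 7.0744 m along the plane.
The resultant acts 1.9 + 0.174396 = 2.0744 m (along the plate) below the hinge at the top edge, so the moment about the hinge is M = F × 2.0744 = 621.002 × 2.0744 = 1288.21 kN·m.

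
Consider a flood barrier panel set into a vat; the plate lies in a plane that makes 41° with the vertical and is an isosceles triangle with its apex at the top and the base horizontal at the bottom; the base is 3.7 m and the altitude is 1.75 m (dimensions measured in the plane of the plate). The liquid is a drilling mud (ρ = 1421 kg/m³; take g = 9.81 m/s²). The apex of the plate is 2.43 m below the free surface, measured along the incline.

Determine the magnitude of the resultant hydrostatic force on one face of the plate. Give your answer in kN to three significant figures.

F ≈ 123 kN

γ = ρg = 1421 × 9.81 / 1000 = 13.94001 kN/m³.
The plate makes 41° with the vertical, i.e. θ = 90° − 41° = 49° to the horizontal. Measuring y along the incline from the free-surface line, vertical depth h = y·sinθ with sinθ = 0.754710.
With the apex up, the centroid sits 2h/3 = 2 × 1.75/3 = 1.16667 m below the apex, so y_c = 2.43 + 1.16667 = 3.59667 m and h_c = 3.59667 × 0.754710 = 2.71444 m.
A = ½ × 3.7 × 1.75 = 3.2375 m².
Resultant F = γ·h_c·A = 13.94001 × 2.71444 × 3.2375 = 122.505 kN.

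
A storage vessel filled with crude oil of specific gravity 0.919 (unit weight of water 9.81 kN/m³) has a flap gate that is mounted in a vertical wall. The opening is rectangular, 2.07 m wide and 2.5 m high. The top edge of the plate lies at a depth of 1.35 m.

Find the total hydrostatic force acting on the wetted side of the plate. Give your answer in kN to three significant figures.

γ = 0.919 × 9.81 = 9.01539 kN/m³.
The centroid lies 2.5/2 = 1.25 m below the top edge, so the centroid depth is h_c = 1.35 + 1.25 = 2.6 m.
A = 2.07 × 2.5 = 5.175 m².
Resultant F = γ·h_c·A = 9.01539 × 2.6 × 5.175 = 121.302 kN.

F ≈ 121 kN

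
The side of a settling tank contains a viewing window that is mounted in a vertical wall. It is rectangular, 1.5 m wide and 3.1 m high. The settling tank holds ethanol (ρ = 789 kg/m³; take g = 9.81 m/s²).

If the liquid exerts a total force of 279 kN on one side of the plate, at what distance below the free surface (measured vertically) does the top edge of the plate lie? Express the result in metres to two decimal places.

d_top ≈ 6.20 m

γ = ρg = 789 × 9.81 / 1000 = 7.74009 kN/m³.
A = 1.5 × 3.1 = 4.65 m².
From F = γ·h_c·A, the centroid depth is h_c = 279/(7.74009 × 4.65) = 7.75185 m.
The centroid lies 3.1/2 = 1.55 m below the top edge, so the top edge sits at h_top = 7.75185 − 1.55 = 6.20185 m below the surface.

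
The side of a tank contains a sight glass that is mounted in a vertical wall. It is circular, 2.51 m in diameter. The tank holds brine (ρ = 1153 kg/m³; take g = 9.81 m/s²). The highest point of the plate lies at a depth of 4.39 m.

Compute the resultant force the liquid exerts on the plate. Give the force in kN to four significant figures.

F ≈ 315.9 kN

γ = ρg = 1153 × 9.81 / 1000 = 11.31093 kN/m³.
The centroid is at the centre, 1.255 m below the top of the plate, so the centroid depth is h_c = 4.39 + 1.255 = 5.645 m.
A = π(1.255)² = 4.94809 m².
Resultant F = γ·h_c·A = 11.31093 × 5.645 × 4.94809 = 315.937 kN.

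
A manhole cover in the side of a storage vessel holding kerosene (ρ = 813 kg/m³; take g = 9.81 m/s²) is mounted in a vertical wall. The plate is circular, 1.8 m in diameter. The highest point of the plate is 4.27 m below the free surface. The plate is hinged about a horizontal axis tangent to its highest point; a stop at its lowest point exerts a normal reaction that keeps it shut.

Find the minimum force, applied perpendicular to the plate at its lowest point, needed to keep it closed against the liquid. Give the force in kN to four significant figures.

γ = ρg = 813 × 9.81 / 1000 = 7.97553 kN/m³.
The centroid is at the centre, 0.9 m below the top of the plate, so the centroid depth is h_c = 4.27 + 0.9 = 5.17 m.
A = π(0.9)² = 2.54469 m².
Resultant F = γ·h_c·A = 7.97553 × 5.17 × 2.54469 = 104.926 kN.
I_c = πr⁴/4 = π × 0.9⁴/4 = 0.5153 m⁴.
Centre of pressure: y_p = y_c + I_c/(y_c·A) = 5.17 + 0.5153/(5.17 × 2.54469) = 5.17 + 0.0391683 = 5.20917 m along the plane.
The resultant acts 0.9 + 0.0391683 = 0.939168 m (along the plate) below the hinge at the top edge, so the moment about the hinge is M = F × 0.939168 = 104.926 × 0.939168 = 98.5431 kN·m.
A normal force at the bottom, 1.8 m from the hinge, must supply this moment: P = 98.5431/1.8 = 54.7462 kN.

P ≈ 54.75 kN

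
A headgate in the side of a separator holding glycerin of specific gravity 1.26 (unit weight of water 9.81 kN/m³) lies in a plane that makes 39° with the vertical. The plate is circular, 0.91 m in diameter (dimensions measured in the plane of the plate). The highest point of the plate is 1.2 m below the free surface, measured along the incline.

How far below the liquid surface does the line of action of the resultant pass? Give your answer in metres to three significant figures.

h_p = 1.31 m

γ = 1.26 × 9.81 = 12.3606 kN/m³.
The plate makes 39° with the vertical, i.e. θ = 90° − 39° = 51° to the horizontal. Measuring y along the incline from the free-surface line, vertical depth h = y·sinθ with sinθ = 0.777146.
The centroid is at the centre, 0.455 m below the top of the plate, so y_c = 1.2 + 0.455 = 1.655 m and h_c = 1.655 × 0.777146 = 1.28618 m.
A = π(0.455)² = 0.650388 m².
Resultant F = γ·h_c·A = 12.3606 × 1.28618 × 0.650388 = 10.3398 kN.
I_c = πr⁴/4 = π × 0.455⁴/4 = 0.0336617 m⁴.
Centre of pressure: y_p = y_c + I_c/(y_c·A) = 1.655 + 0.0336617/(1.655 × 0.650388) = 1.655 + 0.0312727 = 1.68627 m along the plane.
Vertically, h_p = y_p·sinθ = 1.68627 × 0.777146 = 1.31048 m.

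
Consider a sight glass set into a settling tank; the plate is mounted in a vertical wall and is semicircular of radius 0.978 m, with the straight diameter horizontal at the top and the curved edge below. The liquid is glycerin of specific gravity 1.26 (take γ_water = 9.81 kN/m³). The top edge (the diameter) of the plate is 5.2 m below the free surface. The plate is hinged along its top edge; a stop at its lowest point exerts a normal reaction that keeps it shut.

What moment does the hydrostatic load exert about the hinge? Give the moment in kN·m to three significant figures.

M ≈ 44.5 kN·m

γ = 1.26 × 9.81 = 12.3606 kN/m³.
The centroid of a semicircle lies 4r/(3π) = 0.415076 m from the diameter, here below the top edge, so the centroid depth is h_c = 5.2 + 0.415076 = 5.61508 m.
A = πr²/2 = π × 0.978²/2 = 1.50244 m².
Resultant F = γ·h_c·A = 12.3606 × 5.61508 × 1.50244 = 104.278 kN.
I_c = (π/8 − 8/(9π))·r⁴ = 0.109757 × 0.978⁴ = 0.100412 m⁴.
Centre of pressure: y_p = y_c + I_c/(y_c·A) = 5.61508 + 0.100412/(5.61508 × 1.50244) = 5.61508 + 0.0119023 = 5.62698 m along the plane.
The resultant acts 0.415076 + 0.0119023 = 0.426978 m (along the plate) below the hinge at the top edge, so the moment about the hinge is M = F × 0.426978 = 104.278 × 0.426978 = 44.5244 kN·m.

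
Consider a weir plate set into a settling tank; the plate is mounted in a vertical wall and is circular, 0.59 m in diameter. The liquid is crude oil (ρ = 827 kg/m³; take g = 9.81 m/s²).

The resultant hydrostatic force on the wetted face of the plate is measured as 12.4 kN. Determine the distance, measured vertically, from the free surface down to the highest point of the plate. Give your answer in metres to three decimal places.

d_top ≈ 5.296 m

γ = ρg = 827 × 9.81 / 1000 = 8.11287 kN/m³.
A = π(0.295)² = 0.273397 m².
From F = γ·h_c·A, the centroid depth is h_c = 12.4/(8.11287 × 0.273397) = 5.59054 m.
The centroid is at the centre, 0.295 m below the top of the plate, so the highest point sits at h_top = 5.59054 − 0.295 = 5.29554 m below the surface.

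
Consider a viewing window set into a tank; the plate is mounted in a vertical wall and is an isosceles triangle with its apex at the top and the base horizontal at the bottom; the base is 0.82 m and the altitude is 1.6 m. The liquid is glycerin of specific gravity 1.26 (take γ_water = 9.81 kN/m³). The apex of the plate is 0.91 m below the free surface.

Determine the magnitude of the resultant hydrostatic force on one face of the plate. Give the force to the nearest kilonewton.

γ = 1.26 × 9.81 = 12.3606 kN/m³.
With the apex up, the centroid sits 2h/3 = 2 × 1.6/3 = 1.06667 m below the apex, so the centroid depth is h_c = 0.91 + 1.06667 = 1.97667 m.
A = ½ × 0.82 × 1.6 = 0.656 m².
Resultant F = γ·h_c·A = 12.3606 × 1.97667 × 0.656 = 16.0279 kN.

F ≈ 16 kN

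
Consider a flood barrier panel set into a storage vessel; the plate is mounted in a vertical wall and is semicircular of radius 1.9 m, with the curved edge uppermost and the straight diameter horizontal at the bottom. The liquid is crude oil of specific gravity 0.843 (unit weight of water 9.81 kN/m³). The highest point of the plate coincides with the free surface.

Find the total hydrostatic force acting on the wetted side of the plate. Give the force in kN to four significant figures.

γ = 0.843 × 9.81 = 8.26983 kN/m³.
The centroid lies 4r/(3π) = 0.806385 m above the diameter, so r − 4r/(3π) = 1.9 − 0.806385 = 1.09361 m below the topmost point, so the centroid depth is h_c = 1.09361 m.
A = πr²/2 = π × 1.9²/2 = 5.67057 m².
Resultant F = γ·h_c·A = 8.26983 × 1.09361 × 5.67057 = 51.2845 kN.

F ≈ 51.28 kN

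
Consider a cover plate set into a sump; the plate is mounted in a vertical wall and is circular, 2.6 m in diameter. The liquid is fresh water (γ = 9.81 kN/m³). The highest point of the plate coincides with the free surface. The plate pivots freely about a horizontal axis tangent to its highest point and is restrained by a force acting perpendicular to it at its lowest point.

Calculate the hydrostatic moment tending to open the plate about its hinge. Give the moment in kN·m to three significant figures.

M ≈ 110 kN·m

γ = 9.81 kN/m³.
The centroid is at the centre, 1.3 m below the top of the plate, so the centroid depth is h_c = 1.3 m.
A = π(1.3)² = 5.30929 m².
Resultant F = γ·h_c·A = 9.81 × 1.3 × 5.30929 = 67.7094 kN.
I_c = πr⁴/4 = π × 1.3⁴/4 = 2.24318 m⁴.
Centre of pressure: y_p = y_c + I_c/(y_c·A) = 1.3 + 2.24318/(1.3 × 5.30929) = 1.3 + 0.325001 = 1.625 m along the plane.
The resultant acts 1.3 + 0.325001 = 1.625 m (along the plate) below the hinge at the top edge, so the moment about the hinge is M = F × 1.625 = 67.7094 × 1.625 = 110.028 kN·m.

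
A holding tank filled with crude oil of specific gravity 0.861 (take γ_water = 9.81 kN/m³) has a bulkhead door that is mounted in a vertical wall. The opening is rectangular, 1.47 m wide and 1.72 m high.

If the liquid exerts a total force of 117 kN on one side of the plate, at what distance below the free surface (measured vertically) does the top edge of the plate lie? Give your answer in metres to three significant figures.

d_top ≈ 4.62 m

γ = 0.861 × 9.81 = 8.44641 kN/m³.
A = 1.47 × 1.72 = 2.5284 m².
From F = γ·h_c·A, the centroid depth is h_c = 117/(8.44641 × 2.5284) = 5.47858 m.
The centroid lies 1.72/2 = 0.86 m below the top edge, so the top edge sits at h_top = 5.47858 − 0.86 = 4.61858 m below the surface.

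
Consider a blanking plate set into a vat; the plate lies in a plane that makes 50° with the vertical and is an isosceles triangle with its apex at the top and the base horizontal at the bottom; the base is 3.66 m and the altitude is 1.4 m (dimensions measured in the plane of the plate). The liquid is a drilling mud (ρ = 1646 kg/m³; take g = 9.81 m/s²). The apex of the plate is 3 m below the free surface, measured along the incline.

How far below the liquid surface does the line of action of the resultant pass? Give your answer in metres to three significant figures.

h_p = 2.55 m

γ = ρg = 1646 × 9.81 / 1000 = 16.14726 kN/m³.
The plate makes 50° with the vertical, i.e. θ = 90° − 50° = 40° to the horizontal. Measuring y along the incline from the free-surface line, vertical depth h = y·sinθ with sinθ = 0.642788.
With the apex up, the centroid sits 2h/3 = 2 × 1.4/3 = 0.933333 m below the apex, so y_c = 3 + 0.933333 = 3.93333 m and h_c = 3.93333 × 0.642788 = 2.5283 m.
A = ½ × 3.66 × 1.4 = 2.562 m².
Resultant F = γ·h_c·A = 16.14726 × 2.5283 × 2.562 = 104.594 kN.
I_c = b·h³/36 = 3.66 × 1.4³/36 = 0.278973 m⁴.
Centre of pressure: y_p = y_c + I_c/(y_c·A) = 3.93333 + 0.278973/(3.93333 × 2.562) = 3.93333 + 0.0276836 = 3.96101 m along the plane.
Vertically, h_p = y_p·sinθ = 3.96101 × 0.642788 = 2.54609 m.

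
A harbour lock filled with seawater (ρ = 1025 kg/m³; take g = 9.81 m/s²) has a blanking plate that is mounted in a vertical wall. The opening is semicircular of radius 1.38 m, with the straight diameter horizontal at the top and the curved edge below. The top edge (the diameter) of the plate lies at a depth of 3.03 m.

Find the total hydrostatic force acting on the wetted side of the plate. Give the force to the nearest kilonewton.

γ = ρg = 1025 × 9.81 / 1000 = 10.05525 kN/m³.
The centroid of a semicircle lies 4r/(3π) = 0.58569 m from the diameter, here below the top edge, so the centroid depth is h_c = 3.03 + 0.58569 = 3.61569 m.
A = πr²/2 = π × 1.38²/2 = 2.99142 m².
Resultant F = γ·h_c·A = 10.05525 × 3.61569 × 2.99142 = 108.758 kN.

F ≈ 109 kN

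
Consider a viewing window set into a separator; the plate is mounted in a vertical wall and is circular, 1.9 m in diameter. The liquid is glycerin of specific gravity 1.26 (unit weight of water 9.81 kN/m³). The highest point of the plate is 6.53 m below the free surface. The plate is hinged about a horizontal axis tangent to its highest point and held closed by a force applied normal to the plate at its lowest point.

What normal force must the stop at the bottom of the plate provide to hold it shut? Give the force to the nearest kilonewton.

P ≈ 135 kN

γ = 1.26 × 9.81 = 12.3606 kN/m³.
The centroid is at the centre, 0.95 m below the top of the plate, so the centroid depth is h_c = 6.53 + 0.95 = 7.48 m.
A = π(0.95)² = 2.83529 m².
Resultant F = γ·h_c·A = 12.3606 × 7.48 × 2.83529 = 262.143 kN.
I_c = πr⁴/4 = π × 0.95⁴/4 = 0.639712 m⁴.
Centre of pressure: y_p = y_c + I_c/(y_c·A) = 7.48 + 0.639712/(7.48 × 2.83529) = 7.48 + 0.0301638 = 7.51016 m along the plane.
The resultant acts 0.95 + 0.0301638 = 0.980164 m (along the plate) below the hinge at the top edge, so the moment about the hinge is M = F × 0.980164 = 262.143 × 0.980164 = 256.943 kN·m.
A normal force at the bottom, 1.9 m from the hinge, must supply this moment: P = 256.943/1.9 = 135.233 kN.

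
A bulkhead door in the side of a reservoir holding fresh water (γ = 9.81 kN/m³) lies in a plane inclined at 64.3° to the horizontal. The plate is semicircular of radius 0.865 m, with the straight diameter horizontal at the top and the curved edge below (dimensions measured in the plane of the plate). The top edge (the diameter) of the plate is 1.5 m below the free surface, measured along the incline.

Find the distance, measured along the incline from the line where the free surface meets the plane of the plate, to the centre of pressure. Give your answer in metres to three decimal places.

y_p = 1.895 m

γ = 9.81 kN/m³.
Let θ = 64.3° be the plate's angle to the horizontal; measure y along the incline from where the plane meets the free surface. Vertical depth h = y·sinθ with sinθ = 0.901077.
The centroid of a semicircle lies 4r/(3π) = 0.367117 m from the diameter, here below the top edge, so y_c = 1.5 + 0.367117 = 1.86712 m and h_c = 1.86712 × 0.901077 = 1.68242 m.
A = πr²/2 = π × 0.865²/2 = 1.17531 m².
Resultant F = γ·h_c·A = 9.81 × 1.68242 × 1.17531 = 19.398 kN.
I_c = (π/8 − 8/(9π))·r⁴ = 0.109757 × 0.865⁴ = 0.0614464 m⁴.
Centre of pressure: y_p = y_c + I_c/(y_c·A) = 1.86712 + 0.0614464/(1.86712 × 1.17531) = 1.86712 + 0.0280009 = 1.89512 m along the plane.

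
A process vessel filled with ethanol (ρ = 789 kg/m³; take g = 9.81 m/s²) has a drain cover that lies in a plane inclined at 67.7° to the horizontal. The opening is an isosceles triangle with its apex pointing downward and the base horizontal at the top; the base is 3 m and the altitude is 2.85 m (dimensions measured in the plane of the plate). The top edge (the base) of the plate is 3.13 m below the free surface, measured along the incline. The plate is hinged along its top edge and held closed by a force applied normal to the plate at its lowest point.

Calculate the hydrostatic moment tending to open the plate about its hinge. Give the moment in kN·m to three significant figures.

M ≈ 132 kN·m

γ = ρg = 789 × 9.81 / 1000 = 7.74009 kN/m³.
Let θ = 67.7° be the plate's angle to the horizontal; measure y along the incline from where the plane meets the free surface. Vertical depth h = y·sinθ with sinθ = 0.925210.
With the apex down, the centroid sits h/3 = 2.85/3 = 0.95 m below the base (the top edge), so y_c = 3.13 + 0.95 = 4.08 m and h_c = 4.08 × 0.925210 = 3.77486 m.
A = ½ × 3 × 2.85 = 4.275 m².
Resultant F = γ·h_c·A = 7.74009 × 3.77486 × 4.275 = 124.906 kN.
I_c = b·h³/36 = 3 × 2.85³/36 = 1.92909 m⁴.
Centre of pressure: y_p = y_c + I_c/(y_c·A) = 4.08 + 1.92909/(4.08 × 4.275) = 4.08 + 0.1106 = 4.1906 m along the plane.
The resultant acts 0.95 + 0.1106 = 1.0606 m (along the plate) below the hinge at the top edge, so the moment about the hinge is M = F × 1.0606 = 124.906 × 1.0606 = 132.475 kN·m.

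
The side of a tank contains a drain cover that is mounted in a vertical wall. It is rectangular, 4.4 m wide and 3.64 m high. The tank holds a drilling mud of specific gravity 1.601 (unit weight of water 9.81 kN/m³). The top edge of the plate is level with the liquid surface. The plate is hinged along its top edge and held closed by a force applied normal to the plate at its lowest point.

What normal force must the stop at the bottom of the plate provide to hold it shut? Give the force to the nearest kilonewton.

P ≈ 305 kN

γ = 1.601 × 9.81 = 15.70581 kN/m³.
The centroid lies 3.64/2 = 1.82 m below the top edge, so the centroid depth is h_c = 1.82 m.
A = 4.4 × 3.64 = 16.016 m².
Resultant F = γ·h_c·A = 15.70581 × 1.82 × 16.016 = 457.811 kN.
I_c = b·h³/12 = 4.4 × 3.64³/12 = 17.6838 m⁴.
Centre of pressure: y_p = y_c + I_c/(y_c·A) = 1.82 + 17.6838/(1.82 × 16.016) = 1.82 + 0.606667 = 2.42667 m along the plane.
The resultant acts 1.82 + 0.606667 = 2.42667 m (along the plate) below the hinge at the top edge, so the moment about the hinge is M = F × 2.42667 = 457.811 × 2.42667 = 1110.96 kN·m.
A normal force at the bottom, 3.64 m from the hinge, must supply this moment: P = 1110.96/3.64 = 305.209 kN.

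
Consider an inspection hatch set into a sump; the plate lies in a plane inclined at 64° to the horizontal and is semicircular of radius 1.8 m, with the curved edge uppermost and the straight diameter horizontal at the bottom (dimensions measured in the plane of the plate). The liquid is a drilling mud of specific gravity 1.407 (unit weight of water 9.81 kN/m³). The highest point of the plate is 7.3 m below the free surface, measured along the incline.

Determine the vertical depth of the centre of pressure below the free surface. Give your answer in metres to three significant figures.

γ = 1.407 × 9.81 = 13.80267 kN/m³.
Let θ = 64° be the plate's angle to the horizontal; measure y along the incline from where the plane meets the free surface. Vertical depth h = y·sinθ with sinθ = 0.898794.
The centroid lies 4r/(3π) = 0.763944 m above the diameter, so r − 4r/(3π) = 1.8 − 0.763944 = 1.03606 m below the topmost point, so y_c = 7.3 + 1.03606 = 8.33606 m and h_c = 8.33606 × 0.898794 = 7.4924 m.
A = πr²/2 = π × 1.8²/2 = 5.08938 m².
Resultant F = γ·h_c·A = 13.80267 × 7.4924 × 5.08938 = 526.319 kN.
I_c = (π/8 − 8/(9π))·r⁴ = 0.109757 × 1.8⁴ = 1.15219 m⁴.
Centre of pressure: y_p = y_c + I_c/(y_c·A) = 8.33606 + 1.15219/(8.33606 × 5.08938) = 8.33606 + 0.027158 = 8.36322 m along the plane.
Vertically, h_p = y_p·sinθ = 8.36322 × 0.898794 = 7.51681 m.

h_p = 7.52 m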